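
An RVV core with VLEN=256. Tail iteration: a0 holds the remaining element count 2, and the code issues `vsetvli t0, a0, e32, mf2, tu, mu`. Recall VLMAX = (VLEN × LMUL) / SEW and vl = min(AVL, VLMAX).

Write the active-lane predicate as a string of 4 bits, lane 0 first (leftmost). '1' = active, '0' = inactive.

lanes per group: 256·1/2/32 = 4
vl = min(AVL, VLMAX) = min(2, 4) = 2
bits (lane 0 leftmost): 1100

predicate = 1100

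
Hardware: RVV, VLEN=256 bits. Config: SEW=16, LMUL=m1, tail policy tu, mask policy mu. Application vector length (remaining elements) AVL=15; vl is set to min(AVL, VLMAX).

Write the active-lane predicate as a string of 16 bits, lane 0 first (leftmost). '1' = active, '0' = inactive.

predicate = 1111111111111110

lanes per group: 256·1/16 = 16
vl = min(AVL, VLMAX) = min(15, 16) = 15
bits (lane 0 leftmost): 1111111111111110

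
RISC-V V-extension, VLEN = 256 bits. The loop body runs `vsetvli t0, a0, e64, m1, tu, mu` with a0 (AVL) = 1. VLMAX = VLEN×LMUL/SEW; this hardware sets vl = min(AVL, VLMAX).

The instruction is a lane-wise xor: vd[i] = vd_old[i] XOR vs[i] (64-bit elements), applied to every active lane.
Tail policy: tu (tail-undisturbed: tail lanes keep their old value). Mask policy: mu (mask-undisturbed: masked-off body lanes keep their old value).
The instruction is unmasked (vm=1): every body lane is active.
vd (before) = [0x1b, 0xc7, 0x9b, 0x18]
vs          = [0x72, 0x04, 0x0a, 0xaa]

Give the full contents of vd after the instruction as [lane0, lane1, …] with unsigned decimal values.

vd = [105, 199, 155, 24]

VLMAX = (256 × 1) / 64 = 4 lanes
vl = min(AVL, VLMAX) = min(1, 4) = 1
vd[0] xor(0x1b,0x72) -> 0x69
vd[1] tail/keep -> 0xc7
vd[2] tail/keep -> 0x9b
vd[3] tail/keep -> 0x18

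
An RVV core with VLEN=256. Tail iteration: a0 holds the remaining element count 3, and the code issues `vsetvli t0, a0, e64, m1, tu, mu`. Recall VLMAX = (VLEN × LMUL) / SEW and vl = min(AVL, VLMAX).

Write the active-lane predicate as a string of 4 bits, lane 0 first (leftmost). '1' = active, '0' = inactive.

lanes per group: 256·1/64 = 4
vl = min(AVL, VLMAX) = min(3, 4) = 3
bits (lane 0 leftmost): 1110

predicate = 1110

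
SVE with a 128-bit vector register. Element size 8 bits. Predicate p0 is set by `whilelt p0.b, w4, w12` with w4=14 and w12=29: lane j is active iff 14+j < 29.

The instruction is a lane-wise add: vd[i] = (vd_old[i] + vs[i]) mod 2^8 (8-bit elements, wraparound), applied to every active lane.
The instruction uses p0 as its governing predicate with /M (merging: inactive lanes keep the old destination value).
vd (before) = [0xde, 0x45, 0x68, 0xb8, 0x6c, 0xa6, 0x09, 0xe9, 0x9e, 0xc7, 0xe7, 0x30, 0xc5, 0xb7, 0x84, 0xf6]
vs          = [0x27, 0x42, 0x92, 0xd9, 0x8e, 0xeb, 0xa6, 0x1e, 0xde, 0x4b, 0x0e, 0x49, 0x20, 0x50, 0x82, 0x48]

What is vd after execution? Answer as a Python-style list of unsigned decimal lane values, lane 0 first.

vd = [5, 135, 250, 145, 250, 145, 175, 7, 124, 18, 245, 121, 229, 7, 6, 246]

register lanes = 128/8 = 16
active while 14+j < 29, i.e. j ∈ [0,15) capped at 16 ⇒ 15
  i=0: add(0xde,0x27) → 5
  i=1: add(0x45,0x42) → 135
  i=2: add(0x68,0x92) → 250
  i=3: add(0xb8,0xd9) → 145
  i=4: add(0x6c,0x8e) → 250
  i=5: add(0xa6,0xeb) → 145
  i=6: add(0x09,0xa6) → 175
  i=7: add(0xe9,0x1e) → 7
  i=8: add(0x9e,0xde) → 124
  i=9: add(0xc7,0x4b) → 18
  i=10: add(0xe7,0x0e) → 245
  i=11: add(0x30,0x49) → 121
  i=12: add(0xc5,0x20) → 229
  i=13: add(0xb7,0x50) → 7
  i=14: add(0x84,0x82) → 6
  i=15: tail/keep → 246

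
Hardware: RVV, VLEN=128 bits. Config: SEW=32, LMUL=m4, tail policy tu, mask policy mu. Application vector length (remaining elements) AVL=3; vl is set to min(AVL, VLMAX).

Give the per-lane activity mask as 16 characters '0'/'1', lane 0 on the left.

predicate = 1110000000000000

VLMAX = VLEN×LMUL/SEW = 128×4/32 = 16
vl ← min(3, 16) = 3
bits (lane 0 leftmost): 1110000000000000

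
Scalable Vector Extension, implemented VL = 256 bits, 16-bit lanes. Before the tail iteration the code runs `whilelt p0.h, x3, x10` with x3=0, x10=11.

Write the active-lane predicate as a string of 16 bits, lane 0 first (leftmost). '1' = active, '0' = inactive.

256-bit reg / 16-bit elem → 16 lanes
active while 0+j < 11, i.e. j ∈ [0,11) capped at 16 ⇒ 11
bits (lane 0 leftmost): 1111111111100000

predicate = 1111111111100000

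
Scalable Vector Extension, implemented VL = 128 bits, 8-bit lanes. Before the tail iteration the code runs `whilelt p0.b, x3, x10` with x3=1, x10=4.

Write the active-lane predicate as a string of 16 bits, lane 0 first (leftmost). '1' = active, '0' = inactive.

register lanes = 128/8 = 16
p0[j] = (1+j < 4); true for j=0..2 → 3 lanes set
bits (lane 0 leftmost): 1110000000000000

predicate = 1110000000000000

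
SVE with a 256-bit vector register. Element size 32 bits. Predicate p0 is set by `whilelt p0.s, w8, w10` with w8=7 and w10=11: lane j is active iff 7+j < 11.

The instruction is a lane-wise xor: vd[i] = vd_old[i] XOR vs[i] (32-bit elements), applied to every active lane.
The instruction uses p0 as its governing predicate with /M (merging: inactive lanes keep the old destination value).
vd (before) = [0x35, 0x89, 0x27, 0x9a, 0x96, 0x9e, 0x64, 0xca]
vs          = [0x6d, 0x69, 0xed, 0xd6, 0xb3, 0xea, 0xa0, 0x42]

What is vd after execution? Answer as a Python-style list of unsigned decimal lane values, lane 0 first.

register lanes = 256/32 = 8
p0[j] = (7+j < 11); true for j=0..3 → 4 lanes set
lane  0: xor(0x35,0x6d) ⇒ 0x58
lane  1: xor(0x89,0x69) ⇒ 0xe0
lane  2: xor(0x27,0xed) ⇒ 0xca
lane  3: xor(0x9a,0xd6) ⇒ 0x4c
lane  4: tail/keep ⇒ 0x96
lane  5: tail/keep ⇒ 0x9e
lane  6: tail/keep ⇒ 0x64
lane  7: tail/keep ⇒ 0xca

vd = [88, 224, 202, 76, 150, 158, 100, 202]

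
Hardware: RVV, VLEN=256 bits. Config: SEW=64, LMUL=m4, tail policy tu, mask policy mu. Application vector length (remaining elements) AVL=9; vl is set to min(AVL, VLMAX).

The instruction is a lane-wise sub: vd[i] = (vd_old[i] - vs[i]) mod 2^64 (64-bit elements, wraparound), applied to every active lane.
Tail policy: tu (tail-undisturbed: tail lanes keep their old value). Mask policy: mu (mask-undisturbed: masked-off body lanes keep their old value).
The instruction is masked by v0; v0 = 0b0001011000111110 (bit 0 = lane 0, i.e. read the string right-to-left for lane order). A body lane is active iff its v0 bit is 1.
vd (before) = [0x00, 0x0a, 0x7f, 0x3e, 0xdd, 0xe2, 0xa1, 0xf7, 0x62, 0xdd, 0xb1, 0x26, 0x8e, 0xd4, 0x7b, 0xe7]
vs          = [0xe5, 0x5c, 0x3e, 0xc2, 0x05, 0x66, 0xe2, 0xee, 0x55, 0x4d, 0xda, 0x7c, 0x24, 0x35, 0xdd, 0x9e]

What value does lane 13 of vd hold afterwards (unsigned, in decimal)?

VLMAX = (256 × 4) / 64 = 16 lanes
vl = min(AVL, VLMAX) = min(9, 16) = 9
lane  0: mask-off/keep ⇒ 0x00
lane  1: sub(0x0a,0x5c) ⇒ 0xffffffffffffffae
lane  2: sub(0x7f,0x3e) ⇒ 0x41
lane  3: sub(0x3e,0xc2) ⇒ 0xffffffffffffff7c
lane  4: sub(0xdd,0x05) ⇒ 0xd8
lane  5: sub(0xe2,0x66) ⇒ 0x7c
lane  6: mask-off/keep ⇒ 0xa1
lane  7: mask-off/keep ⇒ 0xf7
lane  8: mask-off/keep ⇒ 0x62
lane  9: tail/keep ⇒ 0xdd
lane 10: tail/keep ⇒ 0xb1
lane 11: tail/keep ⇒ 0x26
lane 12: tail/keep ⇒ 0x8e
lane 13: tail/keep ⇒ 0xd4
lane 14: tail/keep ⇒ 0x7b
lane 15: tail/keep ⇒ 0xe7

vd[13] = 212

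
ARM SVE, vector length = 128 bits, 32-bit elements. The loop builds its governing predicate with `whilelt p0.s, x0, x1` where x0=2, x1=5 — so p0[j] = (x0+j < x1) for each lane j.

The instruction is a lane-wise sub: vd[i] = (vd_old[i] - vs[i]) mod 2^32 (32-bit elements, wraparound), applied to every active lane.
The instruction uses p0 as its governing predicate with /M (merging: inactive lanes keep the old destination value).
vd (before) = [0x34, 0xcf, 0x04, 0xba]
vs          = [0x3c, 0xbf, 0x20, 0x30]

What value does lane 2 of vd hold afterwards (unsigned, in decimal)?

register lanes = 128/32 = 4
whilelt: lane j active iff 2+j < 5 → j < 3 → 3 active
  i=0: sub(0x34,0x3c) → 4294967288
  i=1: sub(0xcf,0xbf) → 16
  i=2: sub(0x04,0x20) → 4294967268
  i=3: tail/keep → 186

vd[2] = 4294967268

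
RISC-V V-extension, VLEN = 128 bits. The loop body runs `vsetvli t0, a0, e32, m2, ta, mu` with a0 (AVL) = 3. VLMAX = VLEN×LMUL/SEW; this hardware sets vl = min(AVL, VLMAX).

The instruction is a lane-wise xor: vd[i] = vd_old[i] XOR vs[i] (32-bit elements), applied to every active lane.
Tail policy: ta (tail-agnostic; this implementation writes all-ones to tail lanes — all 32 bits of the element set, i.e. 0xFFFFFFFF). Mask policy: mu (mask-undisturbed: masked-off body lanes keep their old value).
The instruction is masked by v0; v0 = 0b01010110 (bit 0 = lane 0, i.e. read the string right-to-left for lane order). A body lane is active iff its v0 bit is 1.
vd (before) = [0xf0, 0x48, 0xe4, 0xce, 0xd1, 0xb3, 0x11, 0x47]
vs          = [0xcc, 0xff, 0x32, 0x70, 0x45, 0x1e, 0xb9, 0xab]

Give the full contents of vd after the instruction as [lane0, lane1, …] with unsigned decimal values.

VLMAX = (128 × 2) / 32 = 8 lanes
vl = min(AVL, VLMAX) = min(3, 8) = 3
[0] mask-off/keep = 0xf0
[1] xor(0x48,0xff) = 0xb7
[2] xor(0xe4,0x32) = 0xd6
[3] tail/ones = 0xffffffff
[4] tail/ones = 0xffffffff
[5] tail/ones = 0xffffffff
[6] tail/ones = 0xffffffff
[7] tail/ones = 0xffffffff

vd = [240, 183, 214, 4294967295, 4294967295, 4294967295, 4294967295, 4294967295]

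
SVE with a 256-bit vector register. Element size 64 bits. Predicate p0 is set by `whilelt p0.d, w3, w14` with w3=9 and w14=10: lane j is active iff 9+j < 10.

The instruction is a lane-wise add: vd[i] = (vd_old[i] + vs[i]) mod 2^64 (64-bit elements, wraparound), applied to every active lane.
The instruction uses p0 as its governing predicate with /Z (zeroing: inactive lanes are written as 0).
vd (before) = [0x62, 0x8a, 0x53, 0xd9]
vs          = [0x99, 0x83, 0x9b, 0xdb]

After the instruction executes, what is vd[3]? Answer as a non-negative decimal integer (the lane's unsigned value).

256-bit reg / 64-bit elem → 4 lanes
whilelt: lane j active iff 9+j < 10 → j < 1 → 1 active
lane  0: add(0x62,0x99) ⇒ 0xfb
lane  1: tail/zero ⇒ 0x00
lane  2: tail/zero ⇒ 0x00
lane  3: tail/zero ⇒ 0x00

vd[3] = 0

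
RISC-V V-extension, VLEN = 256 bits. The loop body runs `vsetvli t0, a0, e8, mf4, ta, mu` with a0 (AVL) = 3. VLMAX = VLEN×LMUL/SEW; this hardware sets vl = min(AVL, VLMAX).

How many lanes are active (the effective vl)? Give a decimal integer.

vl = 3

lanes per group: 256·1/4/8 = 8
vl ← min(3, 8) = 3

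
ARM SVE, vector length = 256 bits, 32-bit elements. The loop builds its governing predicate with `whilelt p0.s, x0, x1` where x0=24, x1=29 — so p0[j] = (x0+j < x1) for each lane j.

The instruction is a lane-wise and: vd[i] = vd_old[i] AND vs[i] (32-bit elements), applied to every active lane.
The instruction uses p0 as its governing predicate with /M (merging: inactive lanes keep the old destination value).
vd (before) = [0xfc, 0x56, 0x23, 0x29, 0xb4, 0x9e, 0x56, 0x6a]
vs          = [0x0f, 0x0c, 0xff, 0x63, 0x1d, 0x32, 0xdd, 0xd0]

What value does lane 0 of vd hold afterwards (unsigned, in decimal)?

vd[0] = 12

register lanes = 256/32 = 8
whilelt: lane j active iff 24+j < 29 → j < 5 → 5 active
  i=0: and(0xfc,0x0f) → 12
  i=1: and(0x56,0x0c) → 4
  i=2: and(0x23,0xff) → 35
  i=3: and(0x29,0x63) → 33
  i=4: and(0xb4,0x1d) → 20
  i=5: tail/keep → 158
  i=6: tail/keep → 86
  i=7: tail/keep → 106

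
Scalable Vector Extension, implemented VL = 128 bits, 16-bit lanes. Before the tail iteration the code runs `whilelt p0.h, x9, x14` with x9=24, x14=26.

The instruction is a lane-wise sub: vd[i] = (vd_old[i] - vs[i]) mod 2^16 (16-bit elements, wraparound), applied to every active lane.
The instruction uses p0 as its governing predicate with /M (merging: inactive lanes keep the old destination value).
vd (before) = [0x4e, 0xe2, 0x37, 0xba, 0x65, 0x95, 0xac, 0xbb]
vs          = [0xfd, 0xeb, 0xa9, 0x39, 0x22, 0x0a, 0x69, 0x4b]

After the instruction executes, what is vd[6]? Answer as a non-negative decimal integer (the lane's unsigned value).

vd[6] = 172

128-bit reg / 16-bit elem → 8 lanes
p0[j] = (24+j < 26); true for j=0..1 → 2 lanes set
lane  0: sub(0x4e,0xfd) ⇒ 0xff51
lane  1: sub(0xe2,0xeb) ⇒ 0xfff7
lane  2: tail/keep ⇒ 0x37
lane  3: tail/keep ⇒ 0xba
lane  4: tail/keep ⇒ 0x65
lane  5: tail/keep ⇒ 0x95
lane  6: tail/keep ⇒ 0xac
lane  7: tail/keep ⇒ 0xbb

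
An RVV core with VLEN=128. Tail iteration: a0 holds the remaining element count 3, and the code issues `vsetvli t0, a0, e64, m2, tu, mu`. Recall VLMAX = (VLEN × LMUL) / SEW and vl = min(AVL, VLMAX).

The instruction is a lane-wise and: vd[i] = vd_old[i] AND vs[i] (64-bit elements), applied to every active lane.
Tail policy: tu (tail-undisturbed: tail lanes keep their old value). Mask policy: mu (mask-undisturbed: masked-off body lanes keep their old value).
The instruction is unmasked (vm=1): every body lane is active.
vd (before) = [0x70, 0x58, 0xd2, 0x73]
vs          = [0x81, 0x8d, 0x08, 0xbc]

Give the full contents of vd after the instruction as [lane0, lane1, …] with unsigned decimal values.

VLMAX = VLEN×LMUL/SEW = 128×2/64 = 4
AVL=3 ≤ VLMAX=4, so vl = 3
[0] and(0x70,0x81) = 0x00
[1] and(0x58,0x8d) = 0x08
[2] and(0xd2,0x08) = 0x00
[3] tail/keep = 0x73

vd = [0, 8, 0, 115]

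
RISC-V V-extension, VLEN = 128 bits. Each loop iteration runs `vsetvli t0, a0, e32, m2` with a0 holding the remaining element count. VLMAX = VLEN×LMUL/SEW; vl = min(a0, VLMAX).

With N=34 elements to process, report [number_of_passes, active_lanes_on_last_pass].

[iterations, last_vl] = [5, 2]

VLMAX = (128 × 2) / 32 = 8 lanes
N=34: ⌈34/8⌉ = 5 iters; last vl = 34 − 4×8 = 2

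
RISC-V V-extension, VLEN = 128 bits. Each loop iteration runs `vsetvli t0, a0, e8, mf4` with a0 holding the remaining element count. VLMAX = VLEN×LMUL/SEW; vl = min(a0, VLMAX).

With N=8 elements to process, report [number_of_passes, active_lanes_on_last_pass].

[iterations, last_vl] = [2, 4]

VLMAX = (128 × 1/4) / 8 = 4 lanes
iterations = ceil(8/4) = 2; final-pass vl = 4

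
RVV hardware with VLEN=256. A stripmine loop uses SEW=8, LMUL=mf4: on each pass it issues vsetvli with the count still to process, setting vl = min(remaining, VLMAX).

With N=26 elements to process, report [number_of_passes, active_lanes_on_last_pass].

VLMAX = VLEN×LMUL/SEW = 256×1/4/8 = 8
iterations = ceil(26/8) = 4; final-pass vl = 2

[iterations, last_vl] = [4, 2]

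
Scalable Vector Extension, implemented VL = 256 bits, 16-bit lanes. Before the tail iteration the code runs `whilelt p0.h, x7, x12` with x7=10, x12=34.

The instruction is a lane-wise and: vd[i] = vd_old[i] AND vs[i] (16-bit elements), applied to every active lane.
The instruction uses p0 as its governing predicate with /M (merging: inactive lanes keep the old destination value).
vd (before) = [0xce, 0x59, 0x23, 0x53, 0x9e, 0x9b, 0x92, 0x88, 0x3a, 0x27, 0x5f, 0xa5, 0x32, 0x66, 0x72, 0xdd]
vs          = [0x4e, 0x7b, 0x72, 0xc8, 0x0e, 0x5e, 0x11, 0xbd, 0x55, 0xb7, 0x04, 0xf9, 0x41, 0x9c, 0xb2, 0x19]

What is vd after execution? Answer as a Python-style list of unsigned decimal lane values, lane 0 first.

vd = [78, 89, 34, 64, 14, 26, 16, 136, 16, 39, 4, 161, 0, 4, 50, 25]

lane count: 256 div 16 = 16
whilelt: lane j active iff 10+j < 34 → j < 24 → 16 active
[0] and(0xce,0x4e) = 0x4e
[1] and(0x59,0x7b) = 0x59
[2] and(0x23,0x72) = 0x22
[3] and(0x53,0xc8) = 0x40
[4] and(0x9e,0x0e) = 0x0e
[5] and(0x9b,0x5e) = 0x1a
[6] and(0x92,0x11) = 0x10
[7] and(0x88,0xbd) = 0x88
[8] and(0x3a,0x55) = 0x10
[9] and(0x27,0xb7) = 0x27
[10] and(0x5f,0x04) = 0x04
[11] and(0xa5,0xf9) = 0xa1
[12] and(0x32,0x41) = 0x00
[13] and(0x66,0x9c) = 0x04
[14] and(0x72,0xb2) = 0x32
[15] and(0xdd,0x19) = 0x19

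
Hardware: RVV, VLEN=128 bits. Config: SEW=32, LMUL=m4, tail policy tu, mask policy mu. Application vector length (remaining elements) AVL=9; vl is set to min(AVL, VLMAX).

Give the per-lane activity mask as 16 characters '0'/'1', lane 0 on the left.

VLMAX = (128 × 4) / 32 = 16 lanes
vl = min(AVL, VLMAX) = min(9, 16) = 9
bits (lane 0 leftmost): 1111111110000000

predicate = 1111111110000000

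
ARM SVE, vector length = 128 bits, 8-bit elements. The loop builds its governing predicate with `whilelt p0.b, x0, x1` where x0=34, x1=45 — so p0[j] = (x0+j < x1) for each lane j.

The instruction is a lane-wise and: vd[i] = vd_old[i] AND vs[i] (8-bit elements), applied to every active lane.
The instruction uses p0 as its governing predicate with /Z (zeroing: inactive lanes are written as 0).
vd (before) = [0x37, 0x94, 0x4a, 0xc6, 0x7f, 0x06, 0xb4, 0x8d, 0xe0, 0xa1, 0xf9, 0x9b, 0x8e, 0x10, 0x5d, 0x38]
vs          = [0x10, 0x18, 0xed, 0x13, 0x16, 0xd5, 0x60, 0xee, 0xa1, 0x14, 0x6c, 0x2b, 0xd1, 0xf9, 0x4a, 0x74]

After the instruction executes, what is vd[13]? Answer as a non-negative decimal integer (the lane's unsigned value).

vd[13] = 0

register lanes = 128/8 = 16
active while 34+j < 45, i.e. j ∈ [0,11) capped at 16 ⇒ 11
vd[0] and(0x37,0x10) -> 0x10
vd[1] and(0x94,0x18) -> 0x10
vd[2] and(0x4a,0xed) -> 0x48
vd[3] and(0xc6,0x13) -> 0x02
vd[4] and(0x7f,0x16) -> 0x16
vd[5] and(0x06,0xd5) -> 0x04
vd[6] and(0xb4,0x60) -> 0x20
vd[7] and(0x8d,0xee) -> 0x8c
vd[8] and(0xe0,0xa1) -> 0xa0
vd[9] and(0xa1,0x14) -> 0x00
vd[10] and(0xf9,0x6c) -> 0x68
vd[11] tail/zero -> 0x00
vd[12] tail/zero -> 0x00
vd[13] tail/zero -> 0x00
vd[14] tail/zero -> 0x00
vd[15] tail/zero -> 0x00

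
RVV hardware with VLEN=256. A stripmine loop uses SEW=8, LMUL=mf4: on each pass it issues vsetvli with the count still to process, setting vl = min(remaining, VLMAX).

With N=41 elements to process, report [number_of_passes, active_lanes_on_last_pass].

VLMAX = VLEN×LMUL/SEW = 256×1/4/8 = 8
41 elements at 8/iter → 6 passes, remainder 1 on the last

[iterations, last_vl] = [6, 1]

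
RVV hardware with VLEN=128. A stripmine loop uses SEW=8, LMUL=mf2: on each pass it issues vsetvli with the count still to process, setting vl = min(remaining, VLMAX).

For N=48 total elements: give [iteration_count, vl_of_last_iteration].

lanes per group: 128·1/2/8 = 8
iterations = ceil(48/8) = 6; final-pass vl = 8

[iterations, last_vl] = [6, 8]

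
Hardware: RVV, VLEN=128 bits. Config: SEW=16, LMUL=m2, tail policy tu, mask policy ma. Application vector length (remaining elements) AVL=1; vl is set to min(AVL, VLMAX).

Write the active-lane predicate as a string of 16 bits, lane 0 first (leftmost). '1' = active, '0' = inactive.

predicate = 1000000000000000

VLMAX = (128 × 2) / 16 = 16 lanes
vl = min(AVL, VLMAX) = min(1, 16) = 1
bits (lane 0 leftmost): 1000000000000000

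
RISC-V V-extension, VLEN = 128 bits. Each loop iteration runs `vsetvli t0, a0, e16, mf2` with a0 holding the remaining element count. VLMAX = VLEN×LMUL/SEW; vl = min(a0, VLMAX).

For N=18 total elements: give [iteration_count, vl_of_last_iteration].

[iterations, last_vl] = [5, 2]

lanes per group: 128·1/2/16 = 4
iterations = ceil(18/4) = 5; final-pass vl = 2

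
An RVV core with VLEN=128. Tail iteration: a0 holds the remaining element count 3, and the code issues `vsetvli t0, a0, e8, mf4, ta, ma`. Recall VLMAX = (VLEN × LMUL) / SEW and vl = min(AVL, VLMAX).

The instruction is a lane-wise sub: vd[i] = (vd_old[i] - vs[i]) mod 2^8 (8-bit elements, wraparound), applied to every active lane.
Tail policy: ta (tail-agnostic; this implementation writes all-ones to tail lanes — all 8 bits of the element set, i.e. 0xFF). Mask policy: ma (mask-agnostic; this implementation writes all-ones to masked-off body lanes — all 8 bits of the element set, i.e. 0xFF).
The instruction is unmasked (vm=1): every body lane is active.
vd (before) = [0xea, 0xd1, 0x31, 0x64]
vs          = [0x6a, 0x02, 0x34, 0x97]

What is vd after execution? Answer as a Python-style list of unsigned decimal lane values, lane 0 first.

vd = [128, 207, 253, 255]

lanes per group: 128·1/4/8 = 4
vl ← min(3, 4) = 3
lane  0: sub(0xea,0x6a) ⇒ 0x80
lane  1: sub(0xd1,0x02) ⇒ 0xcf
lane  2: sub(0x31,0x34) ⇒ 0xfd
lane  3: tail/ones ⇒ 0xff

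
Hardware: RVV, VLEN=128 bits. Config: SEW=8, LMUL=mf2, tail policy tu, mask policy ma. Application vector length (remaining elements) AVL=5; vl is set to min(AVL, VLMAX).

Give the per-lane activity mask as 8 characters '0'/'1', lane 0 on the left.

predicate = 11111000

VLMAX = VLEN×LMUL/SEW = 128×1/2/8 = 8
vl = min(AVL, VLMAX) = min(5, 8) = 5
bits (lane 0 leftmost): 11111000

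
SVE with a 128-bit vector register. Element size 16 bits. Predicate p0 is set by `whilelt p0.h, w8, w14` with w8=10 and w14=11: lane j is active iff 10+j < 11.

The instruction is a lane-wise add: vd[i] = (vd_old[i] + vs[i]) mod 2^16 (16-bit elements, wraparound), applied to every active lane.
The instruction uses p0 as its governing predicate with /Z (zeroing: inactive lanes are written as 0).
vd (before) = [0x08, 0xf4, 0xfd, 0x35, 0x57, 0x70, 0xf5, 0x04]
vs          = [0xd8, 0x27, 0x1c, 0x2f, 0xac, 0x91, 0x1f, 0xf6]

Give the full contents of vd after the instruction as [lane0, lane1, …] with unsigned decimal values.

lane count: 128 div 16 = 8
p0[j] = (10+j < 11); true for j=0..0 → 1 lanes set
[0] add(0x08,0xd8) = 0xe0
[1] tail/zero = 0x00
[2] tail/zero = 0x00
[3] tail/zero = 0x00
[4] tail/zero = 0x00
[5] tail/zero = 0x00
[6] tail/zero = 0x00
[7] tail/zero = 0x00

vd = [224, 0, 0, 0, 0, 0, 0, 0]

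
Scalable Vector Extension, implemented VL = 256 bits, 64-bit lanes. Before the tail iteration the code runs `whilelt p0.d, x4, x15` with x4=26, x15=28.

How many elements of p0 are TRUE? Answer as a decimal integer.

256-bit reg / 64-bit elem → 4 lanes
active while 26+j < 28, i.e. j ∈ [0,2) capped at 4 ⇒ 2

vl = 2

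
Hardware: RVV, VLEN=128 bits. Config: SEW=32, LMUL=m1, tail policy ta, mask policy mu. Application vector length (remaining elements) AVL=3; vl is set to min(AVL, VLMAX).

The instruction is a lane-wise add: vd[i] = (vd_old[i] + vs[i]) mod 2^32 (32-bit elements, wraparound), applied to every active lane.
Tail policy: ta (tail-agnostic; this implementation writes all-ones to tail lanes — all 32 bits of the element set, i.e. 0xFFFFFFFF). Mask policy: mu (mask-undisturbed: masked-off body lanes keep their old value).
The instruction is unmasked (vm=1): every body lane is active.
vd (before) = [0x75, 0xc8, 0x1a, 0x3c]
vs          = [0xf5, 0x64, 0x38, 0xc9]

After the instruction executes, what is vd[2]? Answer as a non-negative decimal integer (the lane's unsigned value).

vd[2] = 82

VLMAX = (128 × 1) / 32 = 4 lanes
AVL=3 ≤ VLMAX=4, so vl = 3
[0] add(0x75,0xf5) = 0x16a
[1] add(0xc8,0x64) = 0x12c
[2] add(0x1a,0x38) = 0x52
[3] tail/ones = 0xffffffff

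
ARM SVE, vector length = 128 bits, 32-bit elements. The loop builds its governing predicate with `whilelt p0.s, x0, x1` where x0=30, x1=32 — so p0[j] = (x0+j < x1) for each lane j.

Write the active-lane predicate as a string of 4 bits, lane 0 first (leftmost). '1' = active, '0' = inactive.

128-bit reg / 32-bit elem → 4 lanes
whilelt: lane j active iff 30+j < 32 → j < 2 → 2 active
bits (lane 0 leftmost): 1100

predicate = 1100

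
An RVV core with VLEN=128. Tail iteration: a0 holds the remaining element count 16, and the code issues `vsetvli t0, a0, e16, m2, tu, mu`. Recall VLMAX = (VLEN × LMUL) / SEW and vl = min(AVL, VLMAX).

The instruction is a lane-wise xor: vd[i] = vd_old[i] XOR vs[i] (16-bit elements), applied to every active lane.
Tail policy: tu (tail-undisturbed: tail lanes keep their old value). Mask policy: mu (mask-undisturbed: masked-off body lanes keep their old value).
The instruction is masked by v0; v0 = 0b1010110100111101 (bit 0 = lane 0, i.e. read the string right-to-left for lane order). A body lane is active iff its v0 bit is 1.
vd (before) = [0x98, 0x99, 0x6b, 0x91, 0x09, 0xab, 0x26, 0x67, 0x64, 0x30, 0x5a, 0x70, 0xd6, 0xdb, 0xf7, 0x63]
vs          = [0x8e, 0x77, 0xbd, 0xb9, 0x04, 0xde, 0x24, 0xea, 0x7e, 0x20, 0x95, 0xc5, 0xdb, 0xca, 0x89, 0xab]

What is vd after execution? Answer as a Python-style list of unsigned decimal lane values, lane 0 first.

vd = [22, 153, 214, 40, 13, 117, 38, 103, 26, 48, 207, 181, 214, 17, 247, 200]

VLMAX = VLEN×LMUL/SEW = 128×2/16 = 16
AVL=16 ≤ VLMAX=16, so vl = 16
  i=0: xor(0x98,0x8e) → 22
  i=1: mask-off/keep → 153
  i=2: xor(0x6b,0xbd) → 214
  i=3: xor(0x91,0xb9) → 40
  i=4: xor(0x09,0x04) → 13
  i=5: xor(0xab,0xde) → 117
  i=6: mask-off/keep → 38
  i=7: mask-off/keep → 103
  i=8: xor(0x64,0x7e) → 26
  i=9: mask-off/keep → 48
  i=10: xor(0x5a,0x95) → 207
  i=11: xor(0x70,0xc5) → 181
  i=12: mask-off/keep → 214
  i=13: xor(0xdb,0xca) → 17
  i=14: mask-off/keep → 247
  i=15: xor(0x63,0xab) → 200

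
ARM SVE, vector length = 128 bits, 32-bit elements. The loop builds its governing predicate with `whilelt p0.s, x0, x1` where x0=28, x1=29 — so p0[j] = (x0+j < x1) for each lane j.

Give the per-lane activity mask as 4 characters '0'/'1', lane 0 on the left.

predicate = 1000

register lanes = 128/32 = 4
active while 28+j < 29, i.e. j ∈ [0,1) capped at 4 ⇒ 1
bits (lane 0 leftmost): 1000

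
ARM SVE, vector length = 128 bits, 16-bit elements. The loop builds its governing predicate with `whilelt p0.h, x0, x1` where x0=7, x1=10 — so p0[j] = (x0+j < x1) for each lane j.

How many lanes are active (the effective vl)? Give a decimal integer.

lane count: 128 div 16 = 8
p0[j] = (7+j < 10); true for j=0..2 → 3 lanes set

vl = 3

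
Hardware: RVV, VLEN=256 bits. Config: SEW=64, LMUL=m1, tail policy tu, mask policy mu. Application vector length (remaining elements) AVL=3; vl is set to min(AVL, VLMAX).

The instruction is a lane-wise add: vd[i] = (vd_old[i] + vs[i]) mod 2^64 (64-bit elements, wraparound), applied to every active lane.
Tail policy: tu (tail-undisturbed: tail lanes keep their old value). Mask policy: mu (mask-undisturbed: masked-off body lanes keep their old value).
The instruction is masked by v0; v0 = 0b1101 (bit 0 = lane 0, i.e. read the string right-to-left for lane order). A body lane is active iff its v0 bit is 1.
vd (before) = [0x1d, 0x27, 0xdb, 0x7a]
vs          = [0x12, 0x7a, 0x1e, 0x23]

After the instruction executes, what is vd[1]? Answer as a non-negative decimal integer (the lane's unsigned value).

vd[1] = 39

lanes per group: 256·1/64 = 4
AVL=3 ≤ VLMAX=4, so vl = 3
  i=0: add(0x1d,0x12) → 47
  i=1: mask-off/keep → 39
  i=2: add(0xdb,0x1e) → 249
  i=3: tail/keep → 122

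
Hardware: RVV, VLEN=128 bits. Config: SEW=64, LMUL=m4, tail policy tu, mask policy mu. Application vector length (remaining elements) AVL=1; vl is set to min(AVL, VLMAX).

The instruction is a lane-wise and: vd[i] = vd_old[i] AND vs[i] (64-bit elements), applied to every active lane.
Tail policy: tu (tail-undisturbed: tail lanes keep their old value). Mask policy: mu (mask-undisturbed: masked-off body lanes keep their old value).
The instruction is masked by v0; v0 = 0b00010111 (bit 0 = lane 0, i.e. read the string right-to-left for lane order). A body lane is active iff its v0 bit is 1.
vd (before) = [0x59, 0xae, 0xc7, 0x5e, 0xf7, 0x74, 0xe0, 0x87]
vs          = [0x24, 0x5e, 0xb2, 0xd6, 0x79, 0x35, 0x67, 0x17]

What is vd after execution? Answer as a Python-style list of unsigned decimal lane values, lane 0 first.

lanes per group: 128·4/64 = 8
AVL=1 ≤ VLMAX=8, so vl = 1
lane  0: and(0x59,0x24) ⇒ 0x00
lane  1: tail/keep ⇒ 0xae
lane  2: tail/keep ⇒ 0xc7
lane  3: tail/keep ⇒ 0x5e
lane  4: tail/keep ⇒ 0xf7
lane  5: tail/keep ⇒ 0x74
lane  6: tail/keep ⇒ 0xe0
lane  7: tail/keep ⇒ 0x87

vd = [0, 174, 199, 94, 247, 116, 224, 135]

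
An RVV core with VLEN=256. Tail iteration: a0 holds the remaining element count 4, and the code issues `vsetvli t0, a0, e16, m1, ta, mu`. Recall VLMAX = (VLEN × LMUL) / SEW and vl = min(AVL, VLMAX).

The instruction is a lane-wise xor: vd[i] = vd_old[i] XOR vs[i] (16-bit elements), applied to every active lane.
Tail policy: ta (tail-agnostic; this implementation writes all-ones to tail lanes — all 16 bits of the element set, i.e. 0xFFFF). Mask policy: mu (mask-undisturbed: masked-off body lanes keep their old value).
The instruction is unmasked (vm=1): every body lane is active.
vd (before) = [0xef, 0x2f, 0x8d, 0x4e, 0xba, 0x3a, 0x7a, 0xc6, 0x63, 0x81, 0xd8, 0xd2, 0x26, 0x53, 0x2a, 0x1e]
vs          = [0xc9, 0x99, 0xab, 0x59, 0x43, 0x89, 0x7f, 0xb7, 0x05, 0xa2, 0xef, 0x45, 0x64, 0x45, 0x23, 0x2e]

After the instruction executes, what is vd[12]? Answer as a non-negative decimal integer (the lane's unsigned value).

lanes per group: 256·1/16 = 16
vl ← min(4, 16) = 4
  i=0: xor(0xef,0xc9) → 38
  i=1: xor(0x2f,0x99) → 182
  i=2: xor(0x8d,0xab) → 38
  i=3: xor(0x4e,0x59) → 23
  i=4: tail/ones → 65535
  i=5: tail/ones → 65535
  i=6: tail/ones → 65535
  i=7: tail/ones → 65535
  i=8: tail/ones → 65535
  i=9: tail/ones → 65535
  i=10: tail/ones → 65535
  i=11: tail/ones → 65535
  i=12: tail/ones → 65535
  i=13: tail/ones → 65535
  i=14: tail/ones → 65535
  i=15: tail/ones → 65535

vd[12] = 65535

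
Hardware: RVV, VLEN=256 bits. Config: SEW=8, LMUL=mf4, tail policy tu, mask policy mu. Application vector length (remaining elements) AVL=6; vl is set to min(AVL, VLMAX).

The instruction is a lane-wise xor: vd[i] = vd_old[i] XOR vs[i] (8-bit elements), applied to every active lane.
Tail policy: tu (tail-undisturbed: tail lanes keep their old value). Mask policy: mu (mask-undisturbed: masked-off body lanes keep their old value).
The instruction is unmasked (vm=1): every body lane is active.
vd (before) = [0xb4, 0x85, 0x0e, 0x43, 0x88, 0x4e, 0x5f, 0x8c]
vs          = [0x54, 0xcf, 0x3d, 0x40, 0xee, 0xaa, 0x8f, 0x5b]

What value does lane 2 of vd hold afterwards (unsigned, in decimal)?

vd[2] = 51

lanes per group: 256·1/4/8 = 8
vl ← min(6, 8) = 6
lane  0: xor(0xb4,0x54) ⇒ 0xe0
lane  1: xor(0x85,0xcf) ⇒ 0x4a
lane  2: xor(0x0e,0x3d) ⇒ 0x33
lane  3: xor(0x43,0x40) ⇒ 0x03
lane  4: xor(0x88,0xee) ⇒ 0x66
lane  5: xor(0x4e,0xaa) ⇒ 0xe4
lane  6: tail/keep ⇒ 0x5f
lane  7: tail/keep ⇒ 0x8c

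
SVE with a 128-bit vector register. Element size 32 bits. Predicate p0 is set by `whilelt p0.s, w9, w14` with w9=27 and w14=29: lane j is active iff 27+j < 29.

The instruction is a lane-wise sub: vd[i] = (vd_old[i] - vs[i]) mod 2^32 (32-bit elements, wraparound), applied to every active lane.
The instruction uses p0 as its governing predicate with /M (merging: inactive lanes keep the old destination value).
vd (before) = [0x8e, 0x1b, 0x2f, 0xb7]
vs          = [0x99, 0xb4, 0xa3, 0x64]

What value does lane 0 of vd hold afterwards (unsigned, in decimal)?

register lanes = 128/32 = 4
p0[j] = (27+j < 29); true for j=0..1 → 2 lanes set
[0] sub(0x8e,0x99) = 0xfffffff5
[1] sub(0x1b,0xb4) = 0xffffff67
[2] tail/keep = 0x2f
[3] tail/keep = 0xb7

vd[0] = 4294967285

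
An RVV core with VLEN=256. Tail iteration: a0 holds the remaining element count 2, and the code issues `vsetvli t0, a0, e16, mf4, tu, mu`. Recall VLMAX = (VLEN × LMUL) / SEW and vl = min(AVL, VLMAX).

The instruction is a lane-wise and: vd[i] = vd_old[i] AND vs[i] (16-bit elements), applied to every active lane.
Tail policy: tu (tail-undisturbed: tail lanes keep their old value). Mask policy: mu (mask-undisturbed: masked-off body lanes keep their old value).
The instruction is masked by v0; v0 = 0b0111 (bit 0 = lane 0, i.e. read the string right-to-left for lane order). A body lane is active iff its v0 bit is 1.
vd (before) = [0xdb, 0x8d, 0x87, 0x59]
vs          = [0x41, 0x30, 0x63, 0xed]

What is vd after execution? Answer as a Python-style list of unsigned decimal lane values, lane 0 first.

VLMAX = VLEN×LMUL/SEW = 256×1/4/16 = 4
AVL=2 ≤ VLMAX=4, so vl = 2
[0] and(0xdb,0x41) = 0x41
[1] and(0x8d,0x30) = 0x00
[2] tail/keep = 0x87
[3] tail/keep = 0x59

vd = [65, 0, 135, 89]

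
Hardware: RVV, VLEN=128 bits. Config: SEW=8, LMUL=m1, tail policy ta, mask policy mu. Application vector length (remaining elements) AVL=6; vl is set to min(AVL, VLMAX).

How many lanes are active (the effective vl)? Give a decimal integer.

vl = 6

VLMAX = VLEN×LMUL/SEW = 128×1/8 = 16
vl ← min(6, 16) = 6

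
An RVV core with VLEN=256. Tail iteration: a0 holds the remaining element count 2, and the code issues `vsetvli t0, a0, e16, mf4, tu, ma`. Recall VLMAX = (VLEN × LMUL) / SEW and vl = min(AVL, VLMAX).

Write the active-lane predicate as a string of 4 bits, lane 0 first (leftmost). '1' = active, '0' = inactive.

VLMAX = (256 × 1/4) / 16 = 4 lanes
vl = min(AVL, VLMAX) = min(2, 4) = 2
bits (lane 0 leftmost): 1100

predicate = 1100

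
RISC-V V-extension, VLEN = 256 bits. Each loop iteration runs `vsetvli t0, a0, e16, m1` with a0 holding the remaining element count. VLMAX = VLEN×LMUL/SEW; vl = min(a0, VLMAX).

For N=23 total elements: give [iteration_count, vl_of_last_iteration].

VLMAX = VLEN×LMUL/SEW = 256×1/16 = 16
N=23: ⌈23/16⌉ = 2 iters; last vl = 23 − 1×16 = 7

[iterations, last_vl] = [2, 7]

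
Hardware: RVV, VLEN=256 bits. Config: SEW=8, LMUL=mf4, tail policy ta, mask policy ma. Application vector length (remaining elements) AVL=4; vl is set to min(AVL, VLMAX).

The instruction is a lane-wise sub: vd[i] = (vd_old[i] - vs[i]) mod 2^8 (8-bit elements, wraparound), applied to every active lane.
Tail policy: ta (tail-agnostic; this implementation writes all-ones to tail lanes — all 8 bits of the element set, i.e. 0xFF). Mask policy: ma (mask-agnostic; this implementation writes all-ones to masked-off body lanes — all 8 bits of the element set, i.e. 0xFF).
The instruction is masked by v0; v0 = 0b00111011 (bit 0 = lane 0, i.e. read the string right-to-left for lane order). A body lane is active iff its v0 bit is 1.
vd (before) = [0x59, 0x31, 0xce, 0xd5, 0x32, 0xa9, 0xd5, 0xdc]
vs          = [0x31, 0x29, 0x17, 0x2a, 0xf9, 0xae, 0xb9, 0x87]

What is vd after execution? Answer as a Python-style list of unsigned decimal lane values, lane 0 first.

vd = [40, 8, 255, 171, 255, 255, 255, 255]

VLMAX = (256 × 1/4) / 8 = 8 lanes
vl = min(AVL, VLMAX) = min(4, 8) = 4
lane  0: sub(0x59,0x31) ⇒ 0x28
lane  1: sub(0x31,0x29) ⇒ 0x08
lane  2: mask-off/ones ⇒ 0xff
lane  3: sub(0xd5,0x2a) ⇒ 0xab
lane  4: tail/ones ⇒ 0xff
lane  5: tail/ones ⇒ 0xff
lane  6: tail/ones ⇒ 0xff
lane  7: tail/ones ⇒ 0xff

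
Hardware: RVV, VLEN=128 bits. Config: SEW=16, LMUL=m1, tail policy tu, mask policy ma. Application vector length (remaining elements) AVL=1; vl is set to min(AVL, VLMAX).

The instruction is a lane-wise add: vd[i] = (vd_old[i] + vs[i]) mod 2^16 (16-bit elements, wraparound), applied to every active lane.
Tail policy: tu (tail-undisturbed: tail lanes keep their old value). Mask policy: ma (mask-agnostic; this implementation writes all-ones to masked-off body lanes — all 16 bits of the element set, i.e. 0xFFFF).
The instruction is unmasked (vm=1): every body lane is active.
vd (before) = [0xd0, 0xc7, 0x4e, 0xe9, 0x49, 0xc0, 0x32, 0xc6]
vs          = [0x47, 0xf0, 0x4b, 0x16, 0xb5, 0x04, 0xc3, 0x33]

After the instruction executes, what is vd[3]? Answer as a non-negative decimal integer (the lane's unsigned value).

lanes per group: 128·1/16 = 8
vl ← min(1, 8) = 1
lane  0: add(0xd0,0x47) ⇒ 0x117
lane  1: tail/keep ⇒ 0xc7
lane  2: tail/keep ⇒ 0x4e
lane  3: tail/keep ⇒ 0xe9
lane  4: tail/keep ⇒ 0x49
lane  5: tail/keep ⇒ 0xc0
lane  6: tail/keep ⇒ 0x32
lane  7: tail/keep ⇒ 0xc6

vd[3] = 233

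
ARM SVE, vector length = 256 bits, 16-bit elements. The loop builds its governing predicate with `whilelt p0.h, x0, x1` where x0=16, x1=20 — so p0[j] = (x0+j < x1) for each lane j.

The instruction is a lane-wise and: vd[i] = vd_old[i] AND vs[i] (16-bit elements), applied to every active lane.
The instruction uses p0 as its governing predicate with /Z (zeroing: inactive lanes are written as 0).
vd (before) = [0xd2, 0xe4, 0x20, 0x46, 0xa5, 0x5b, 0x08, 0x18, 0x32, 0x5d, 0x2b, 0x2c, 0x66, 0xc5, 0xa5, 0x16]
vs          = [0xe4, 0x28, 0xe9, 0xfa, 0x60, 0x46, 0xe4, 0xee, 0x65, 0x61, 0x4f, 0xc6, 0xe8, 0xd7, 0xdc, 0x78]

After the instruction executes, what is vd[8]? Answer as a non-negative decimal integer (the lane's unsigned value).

vd[8] = 0

lane count: 256 div 16 = 16
active while 16+j < 20, i.e. j ∈ [0,4) capped at 16 ⇒ 4
[0] and(0xd2,0xe4) = 0xc0
[1] and(0xe4,0x28) = 0x20
[2] and(0x20,0xe9) = 0x20
[3] and(0x46,0xfa) = 0x42
[4] tail/zero = 0x00
[5] tail/zero = 0x00
[6] tail/zero = 0x00
[7] tail/zero = 0x00
[8] tail/zero = 0x00
[9] tail/zero = 0x00
[10] tail/zero = 0x00
[11] tail/zero = 0x00
[12] tail/zero = 0x00
[13] tail/zero = 0x00
[14] tail/zero = 0x00
[15] tail/zero = 0x00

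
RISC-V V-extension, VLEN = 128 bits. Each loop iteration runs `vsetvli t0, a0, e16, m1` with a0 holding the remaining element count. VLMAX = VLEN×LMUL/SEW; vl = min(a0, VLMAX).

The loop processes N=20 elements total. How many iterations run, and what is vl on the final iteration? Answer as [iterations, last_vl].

[iterations, last_vl] = [3, 4]

VLMAX = (128 × 1) / 16 = 8 lanes
iterations = ceil(20/8) = 3; final-pass vl = 4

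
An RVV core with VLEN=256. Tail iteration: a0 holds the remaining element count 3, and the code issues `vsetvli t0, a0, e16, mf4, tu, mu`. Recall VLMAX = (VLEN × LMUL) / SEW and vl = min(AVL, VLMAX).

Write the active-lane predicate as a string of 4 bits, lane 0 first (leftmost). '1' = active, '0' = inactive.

predicate = 1110

VLMAX = (256 × 1/4) / 16 = 4 lanes
AVL=3 ≤ VLMAX=4, so vl = 3
bits (lane 0 leftmost): 1110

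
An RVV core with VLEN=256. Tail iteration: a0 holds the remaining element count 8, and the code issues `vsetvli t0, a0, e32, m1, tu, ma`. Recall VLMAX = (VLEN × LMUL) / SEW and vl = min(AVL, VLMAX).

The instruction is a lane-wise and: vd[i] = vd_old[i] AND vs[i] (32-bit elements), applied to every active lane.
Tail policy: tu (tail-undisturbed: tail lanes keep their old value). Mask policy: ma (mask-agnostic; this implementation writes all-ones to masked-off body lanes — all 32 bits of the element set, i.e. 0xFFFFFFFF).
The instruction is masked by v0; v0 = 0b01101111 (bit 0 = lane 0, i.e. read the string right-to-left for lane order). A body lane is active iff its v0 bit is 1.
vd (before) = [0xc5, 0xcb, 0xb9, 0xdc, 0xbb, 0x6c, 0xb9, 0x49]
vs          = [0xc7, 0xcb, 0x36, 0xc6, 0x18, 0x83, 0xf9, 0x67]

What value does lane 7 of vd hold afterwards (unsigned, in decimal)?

vd[7] = 4294967295

VLMAX = VLEN×LMUL/SEW = 256×1/32 = 8
vl ← min(8, 8) = 8
  i=0: and(0xc5,0xc7) → 197
  i=1: and(0xcb,0xcb) → 203
  i=2: and(0xb9,0x36) → 48
  i=3: and(0xdc,0xc6) → 196
  i=4: mask-off/ones → 4294967295
  i=5: and(0x6c,0x83) → 0
  i=6: and(0xb9,0xf9) → 185
  i=7: mask-off/ones → 4294967295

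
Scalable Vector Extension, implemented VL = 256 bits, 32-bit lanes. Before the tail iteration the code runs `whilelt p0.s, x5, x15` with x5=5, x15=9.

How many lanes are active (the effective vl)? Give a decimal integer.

register lanes = 256/32 = 8
whilelt: lane j active iff 5+j < 9 → j < 4 → 4 active

vl = 4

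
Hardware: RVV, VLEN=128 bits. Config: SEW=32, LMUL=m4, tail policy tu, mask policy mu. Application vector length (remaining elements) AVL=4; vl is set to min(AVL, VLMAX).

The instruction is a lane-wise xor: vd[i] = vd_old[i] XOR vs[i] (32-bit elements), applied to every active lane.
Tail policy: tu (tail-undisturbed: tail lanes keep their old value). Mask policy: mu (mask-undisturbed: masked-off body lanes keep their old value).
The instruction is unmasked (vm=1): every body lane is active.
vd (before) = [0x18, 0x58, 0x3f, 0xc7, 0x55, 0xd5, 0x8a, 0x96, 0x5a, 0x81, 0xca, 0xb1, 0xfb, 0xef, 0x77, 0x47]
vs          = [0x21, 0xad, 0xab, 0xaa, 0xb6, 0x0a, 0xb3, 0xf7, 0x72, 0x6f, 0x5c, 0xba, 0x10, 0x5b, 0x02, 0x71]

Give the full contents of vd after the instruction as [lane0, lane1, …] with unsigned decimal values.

vd = [57, 245, 148, 109, 85, 213, 138, 150, 90, 129, 202, 177, 251, 239, 119, 71]

VLMAX = VLEN×LMUL/SEW = 128×4/32 = 16
vl ← min(4, 16) = 4
[0] xor(0x18,0x21) = 0x39
[1] xor(0x58,0xad) = 0xf5
[2] xor(0x3f,0xab) = 0x94
[3] xor(0xc7,0xaa) = 0x6d
[4] tail/keep = 0x55
[5] tail/keep = 0xd5
[6] tail/keep = 0x8a
[7] tail/keep = 0x96
[8] tail/keep = 0x5a
[9] tail/keep = 0x81
[10] tail/keep = 0xca
[11] tail/keep = 0xb1
[12] tail/keep = 0xfb
[13] tail/keep = 0xef
[14] tail/keep = 0x77
[15] tail/keep = 0x47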